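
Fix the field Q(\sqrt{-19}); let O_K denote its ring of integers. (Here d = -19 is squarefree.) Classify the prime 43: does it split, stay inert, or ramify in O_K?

d = -19 ≡ 1 (mod 4), so O_K = ℤ[(1+√-19)/2] and disc(K) = d = -19.
Since gcd(43, -19) = 1 the prime 43 does not ramify.
Compute (-19/43) via Euler: 24^((43-1)/2) mod 43 = 1, so (-19/43) = 1.
d is a quadratic residue mod p, hence 43 splits in O_K.

split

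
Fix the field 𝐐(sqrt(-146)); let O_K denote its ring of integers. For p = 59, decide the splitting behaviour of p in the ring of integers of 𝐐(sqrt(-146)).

inert — (59) stays prime in O_K

d = -146 ≡ 2 (mod 4), so O_K = ℤ[√-146] and disc(K) = 4d = -584.
59 ∤ -584, so 59 is unramified.
(-146/59) = 31^29 mod 59 = 58, giving Legendre symbol -1.
(-146/59) = -1, so 59 is inert.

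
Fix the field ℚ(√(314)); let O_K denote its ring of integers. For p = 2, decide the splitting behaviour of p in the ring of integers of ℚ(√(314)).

Since 314 ≢ 1 mod 4, the ring of integers is ℤ[√314] with discriminant 4·314 = 1256.
2 divides disc(K) = 1256, so 2 ramifies.

ramified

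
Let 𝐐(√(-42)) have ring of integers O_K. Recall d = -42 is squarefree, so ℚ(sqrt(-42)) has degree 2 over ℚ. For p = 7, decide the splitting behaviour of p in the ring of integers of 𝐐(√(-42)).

Since -42 ≢ 1 mod 4, the ring of integers is ℤ[√-42] with discriminant 4·(-42) = -168.
7 divides disc(K) = -168, so 7 ramifies.

ramified — (7) = 𝔭²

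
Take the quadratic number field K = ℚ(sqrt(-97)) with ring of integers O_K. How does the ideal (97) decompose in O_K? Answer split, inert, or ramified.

Since -97 ≢ 1 mod 4, the ring of integers is ℤ[√-97] with discriminant 4·(-97) = -388.
disc(K) = -388 = 97·(-4), so p = 97 is ramified.

ramified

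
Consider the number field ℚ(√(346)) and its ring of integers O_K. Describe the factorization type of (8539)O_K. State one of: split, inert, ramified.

split — (8539) = 𝔭₁𝔭₂ with 𝔭₁ ≠ 𝔭₂

346 mod 4 = 2, hence disc K = 4·346 = 1384 and O_K = ℤ[√346].
disc(K) = 1384 is not divisible by 8539; 8539 is unramified.
Legendre symbol by Euler's criterion: (346/8539) ≡ 346^4269 ≡ 1 (mod 8539), i.e. (346/8539) = 1.
(346/8539) = 1, so 8539 splits.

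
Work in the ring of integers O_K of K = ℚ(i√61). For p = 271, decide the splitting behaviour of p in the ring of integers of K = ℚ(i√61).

d = -61 ≡ 3 (mod 4), so O_K = ℤ[√-61] and disc(K) = 4d = -244.
Since gcd(271, -244) = 1 the prime 271 does not ramify.
Compute (-61/271) via Euler: 210^((271-1)/2) mod 271 = 270, so (-61/271) = -1.
d is a non-residue mod p, hence 271 remains inert in O_K.

inert — (271) stays prime in O_K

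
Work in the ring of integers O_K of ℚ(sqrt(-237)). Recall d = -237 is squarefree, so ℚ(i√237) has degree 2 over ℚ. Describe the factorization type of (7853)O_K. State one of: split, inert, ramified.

p is inert

Since -237 ≢ 1 mod 4, the ring of integers is ℤ[√-237] with discriminant 4·(-237) = -948.
Since gcd(7853, -948) = 1 the prime 7853 does not ramify.
Legendre symbol by Euler's criterion: (-237/7853) ≡ (-237)^3926 ≡ 7852 (mod 7853), i.e. (-237/7853) = -1.
(-237/7853) = -1, so 7853 is inert.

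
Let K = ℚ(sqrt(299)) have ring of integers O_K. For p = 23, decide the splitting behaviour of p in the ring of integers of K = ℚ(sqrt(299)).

p ramifies

d = 299 ≡ 3 (mod 4), so O_K = ℤ[√299] and disc(K) = 4d = 1196.
23 divides disc(K) = 1196, so 23 ramifies.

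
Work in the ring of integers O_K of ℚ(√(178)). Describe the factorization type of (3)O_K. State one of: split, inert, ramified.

p splits

Since 178 ≢ 1 mod 4, the ring of integers is ℤ[√178] with discriminant 4·178 = 712.
disc(K) = 712 is not divisible by 3; 3 is unramified.
(178/3) = 1^1 mod 3 = 1, giving Legendre symbol 1.
(178/3) = 1, so 3 splits.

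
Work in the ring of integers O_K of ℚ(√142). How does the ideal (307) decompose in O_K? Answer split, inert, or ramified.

307 remains inert

Since 142 ≢ 1 mod 4, the ring of integers is ℤ[√142] with discriminant 4·142 = 568.
307 ∤ 568, so 307 is unramified.
Compute (142/307) via Euler: 142^((307-1)/2) mod 307 = 306, so (142/307) = -1.
d is a non-residue mod p, hence 307 remains inert in O_K.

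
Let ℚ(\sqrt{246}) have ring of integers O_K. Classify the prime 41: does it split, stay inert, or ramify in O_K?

246 mod 4 = 2, hence disc K = 4·246 = 984 and O_K = ℤ[√246].
disc(K) = 984 = 41·24, so p = 41 is ramified.

p ramifies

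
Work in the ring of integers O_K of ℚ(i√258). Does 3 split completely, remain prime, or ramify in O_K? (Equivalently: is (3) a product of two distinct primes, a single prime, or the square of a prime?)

ramifies in O_K

d = -258 ≡ 2 (mod 4), so O_K = ℤ[√-258] and disc(K) = 4d = -1032.
disc(K) = -1032 = 3·(-344), so p = 3 is ramified.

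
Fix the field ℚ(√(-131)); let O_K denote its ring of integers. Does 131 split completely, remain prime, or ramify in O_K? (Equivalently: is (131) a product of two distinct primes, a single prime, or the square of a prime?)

ramified — (131) = 𝔭²

d = -131 ≡ 1 (mod 4), so O_K = ℤ[(1+√-131)/2] and disc(K) = d = -131.
Ramification test: 131 | -131. The prime 131 ramifies in K.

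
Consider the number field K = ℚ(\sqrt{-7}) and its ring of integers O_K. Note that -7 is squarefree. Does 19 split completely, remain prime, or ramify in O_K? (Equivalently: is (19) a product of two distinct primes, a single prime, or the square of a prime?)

-7 mod 4 = 1, hence disc K = -7 and O_K = ℤ[(1+√-7)/2].
Since gcd(19, -7) = 1 the prime 19 does not ramify.
Legendre symbol by Euler's criterion: (-7/19) ≡ (-7)^9 ≡ 18 (mod 19), i.e. (-7/19) = -1.
d is a non-residue mod p, hence 19 remains inert in O_K.

p is inert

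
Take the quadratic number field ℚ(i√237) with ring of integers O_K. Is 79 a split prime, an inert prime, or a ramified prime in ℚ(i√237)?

p ramifies

Since -237 ≢ 1 mod 4, the ring of integers is ℤ[√-237] with discriminant 4·(-237) = -948.
disc(K) = -948 = 79·(-12), so p = 79 is ramified.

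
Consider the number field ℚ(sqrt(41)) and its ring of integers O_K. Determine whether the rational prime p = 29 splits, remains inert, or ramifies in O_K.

inert

d = 41 ≡ 1 (mod 4), so O_K = ℤ[(1+√41)/2] and disc(K) = d = 41.
Since gcd(29, 41) = 1 the prime 29 does not ramify.
Euler's criterion: 41^14 mod 29 = 28. Thus (41|29) = -1.
d is a non-residue mod p, hence 29 remains inert in O_K.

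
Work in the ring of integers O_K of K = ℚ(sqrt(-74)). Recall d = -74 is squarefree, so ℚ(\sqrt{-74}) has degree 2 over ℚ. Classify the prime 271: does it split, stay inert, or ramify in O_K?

-74 mod 4 = 2, hence disc K = 4·(-74) = -296 and O_K = ℤ[√-74].
Since gcd(271, -296) = 1 the prime 271 does not ramify.
Legendre symbol by Euler's criterion: (-74/271) ≡ (-74)^135 ≡ 270 (mod 271), i.e. (-74/271) = -1.
d is a non-residue mod p, hence 271 remains inert in O_K.

remains prime (inert)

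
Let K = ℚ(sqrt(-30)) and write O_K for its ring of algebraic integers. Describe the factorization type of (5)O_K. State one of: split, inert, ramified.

d = -30 ≡ 2 (mod 4), so O_K = ℤ[√-30] and disc(K) = 4d = -120.
disc(K) = -120 = 5·(-24), so p = 5 is ramified.

p ramifies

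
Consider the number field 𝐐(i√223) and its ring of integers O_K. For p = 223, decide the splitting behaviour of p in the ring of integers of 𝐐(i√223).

-223 mod 4 = 1, hence disc K = -223 and O_K = ℤ[(1+√-223)/2].
Ramification test: 223 | -223. The prime 223 ramifies in K.

ramifies in O_K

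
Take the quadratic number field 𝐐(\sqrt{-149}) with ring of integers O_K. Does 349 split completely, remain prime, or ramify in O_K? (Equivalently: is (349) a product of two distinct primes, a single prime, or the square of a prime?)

349 remains inert

Since -149 ≢ 1 mod 4, the ring of integers is ℤ[√-149] with discriminant 4·(-149) = -596.
349 ∤ -596, so 349 is unramified.
(-149/349) = 200^174 mod 349 = 348, giving Legendre symbol -1.
Legendre symbol -1 ⇒ 349 is inert.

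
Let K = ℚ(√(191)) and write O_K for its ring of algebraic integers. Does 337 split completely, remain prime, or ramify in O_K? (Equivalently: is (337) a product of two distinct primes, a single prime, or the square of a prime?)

inert — (337) stays prime in O_K

Since 191 ≢ 1 mod 4, the ring of integers is ℤ[√191] with discriminant 4·191 = 764.
disc(K) = 764 is not divisible by 337; 337 is unramified.
Legendre symbol by Euler's criterion: (191/337) ≡ 191^168 ≡ 336 (mod 337), i.e. (191/337) = -1.
(191/337) = -1, so 337 is inert.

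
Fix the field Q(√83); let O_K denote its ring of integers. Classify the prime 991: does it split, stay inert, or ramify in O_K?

p is inert

Since 83 ≢ 1 mod 4, the ring of integers is ℤ[√83] with discriminant 4·83 = 332.
disc(K) = 332 is not divisible by 991; 991 is unramified.
(83/991) = 83^495 mod 991 = 990, giving Legendre symbol -1.
(83/991) = -1, so 991 is inert.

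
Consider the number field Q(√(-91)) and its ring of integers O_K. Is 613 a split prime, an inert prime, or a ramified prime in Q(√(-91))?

-91 mod 4 = 1, hence disc K = -91 and O_K = ℤ[(1+√-91)/2].
613 ∤ -91, so 613 is unramified.
Euler's criterion: (-91)^306 mod 613 = 612. Thus (-91|613) = -1.
Legendre symbol -1 ⇒ 613 is inert.

inert — (613) stays prime in O_K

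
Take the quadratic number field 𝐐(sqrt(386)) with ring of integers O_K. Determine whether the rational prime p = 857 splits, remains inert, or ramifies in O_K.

d = 386 ≡ 2 (mod 4), so O_K = ℤ[√386] and disc(K) = 4d = 1544.
857 ∤ 1544, so 857 is unramified.
Euler's criterion: 386^428 mod 857 = 1. Thus (386|857) = 1.
d is a quadratic residue mod p, hence 857 splits in O_K.

split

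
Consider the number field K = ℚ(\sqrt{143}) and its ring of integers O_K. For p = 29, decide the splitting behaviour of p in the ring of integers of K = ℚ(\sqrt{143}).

143 mod 4 = 3, hence disc K = 4·143 = 572 and O_K = ℤ[√143].
disc(K) = 572 is not divisible by 29; 29 is unramified.
Legendre symbol by Euler's criterion: (143/29) ≡ 143^14 ≡ 28 (mod 29), i.e. (143/29) = -1.
Legendre symbol -1 ⇒ 29 is inert.

29 remains inert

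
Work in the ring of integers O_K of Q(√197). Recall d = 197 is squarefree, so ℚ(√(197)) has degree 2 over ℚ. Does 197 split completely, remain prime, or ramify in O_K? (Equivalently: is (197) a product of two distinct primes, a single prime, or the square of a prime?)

Since 197 ≡ 1 mod 4, the ring of integers is ℤ[(1+√197)/2] with discriminant 197.
disc(K) = 197 = 197·1, so p = 197 is ramified.

197 is ramified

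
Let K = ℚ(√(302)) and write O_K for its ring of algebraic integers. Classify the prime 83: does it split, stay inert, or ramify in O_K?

remains prime (inert)

d = 302 ≡ 2 (mod 4), so O_K = ℤ[√302] and disc(K) = 4d = 1208.
83 ∤ 1208, so 83 is unramified.
(302/83) = 53^41 mod 83 = 82, giving Legendre symbol -1.
d is a non-residue mod p, hence 83 remains inert in O_K.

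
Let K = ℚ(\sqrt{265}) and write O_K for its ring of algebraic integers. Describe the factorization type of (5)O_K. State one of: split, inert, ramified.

Since 265 ≡ 1 mod 4, the ring of integers is ℤ[(1+√265)/2] with discriminant 265.
disc(K) = 265 = 5·53, so p = 5 is ramified.

ramified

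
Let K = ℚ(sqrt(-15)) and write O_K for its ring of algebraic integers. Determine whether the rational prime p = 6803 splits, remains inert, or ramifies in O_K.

p splits

-15 mod 4 = 1, hence disc K = -15 and O_K = ℤ[(1+√-15)/2].
Since gcd(6803, -15) = 1 the prime 6803 does not ramify.
Legendre symbol by Euler's criterion: (-15/6803) ≡ (-15)^3401 ≡ 1 (mod 6803), i.e. (-15/6803) = 1.
(-15/6803) = 1, so 6803 splits.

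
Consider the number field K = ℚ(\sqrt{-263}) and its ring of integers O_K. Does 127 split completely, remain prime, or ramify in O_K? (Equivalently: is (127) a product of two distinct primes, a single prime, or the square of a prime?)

-263 mod 4 = 1, hence disc K = -263 and O_K = ℤ[(1+√-263)/2].
Since gcd(127, -263) = 1 the prime 127 does not ramify.
(-263/127) = 118^63 mod 127 = 126, giving Legendre symbol -1.
d is a non-residue mod p, hence 127 remains inert in O_K.

p is inert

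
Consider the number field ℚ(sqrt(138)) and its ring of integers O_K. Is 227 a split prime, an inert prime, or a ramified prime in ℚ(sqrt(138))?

Since 138 ≢ 1 mod 4, the ring of integers is ℤ[√138] with discriminant 4·138 = 552.
disc(K) = 552 is not divisible by 227; 227 is unramified.
Euler's criterion: 138^113 mod 227 = 226. Thus (138|227) = -1.
(138/227) = -1, so 227 is inert.

remains prime (inert)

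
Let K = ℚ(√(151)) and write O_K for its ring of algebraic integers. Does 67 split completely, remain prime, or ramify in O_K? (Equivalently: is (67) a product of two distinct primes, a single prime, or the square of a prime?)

67 splits in O_K

151 mod 4 = 3, hence disc K = 4·151 = 604 and O_K = ℤ[√151].
Since gcd(67, 604) = 1 the prime 67 does not ramify.
Euler's criterion: 151^33 mod 67 = 1. Thus (151|67) = 1.
(151/67) = 1, so 67 splits.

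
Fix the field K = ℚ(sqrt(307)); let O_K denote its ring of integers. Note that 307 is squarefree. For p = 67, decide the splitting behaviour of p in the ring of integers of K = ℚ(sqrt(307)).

307 mod 4 = 3, hence disc K = 4·307 = 1228 and O_K = ℤ[√307].
67 ∤ 1228, so 67 is unramified.
Legendre symbol by Euler's criterion: (307/67) ≡ 307^33 ≡ 1 (mod 67), i.e. (307/67) = 1.
(307/67) = 1, so 67 splits.

67 splits in O_K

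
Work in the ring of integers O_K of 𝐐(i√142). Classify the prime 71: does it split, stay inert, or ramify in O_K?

-142 mod 4 = 2, hence disc K = 4·(-142) = -568 and O_K = ℤ[√-142].
Ramification test: 71 | -568. The prime 71 ramifies in K.

ramifies in O_K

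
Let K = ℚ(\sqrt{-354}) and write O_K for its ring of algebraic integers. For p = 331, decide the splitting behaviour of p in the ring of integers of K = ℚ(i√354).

split — (331) = 𝔭₁𝔭₂ with 𝔭₁ ≠ 𝔭₂

d = -354 ≡ 2 (mod 4), so O_K = ℤ[√-354] and disc(K) = 4d = -1416.
Since gcd(331, -1416) = 1 the prime 331 does not ramify.
Legendre symbol by Euler's criterion: (-354/331) ≡ (-354)^165 ≡ 1 (mod 331), i.e. (-354/331) = 1.
(-354/331) = 1, so 331 splits.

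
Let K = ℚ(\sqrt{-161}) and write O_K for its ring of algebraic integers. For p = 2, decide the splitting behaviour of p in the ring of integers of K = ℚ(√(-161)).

p ramifies

-161 mod 4 = 3, hence disc K = 4·(-161) = -644 and O_K = ℤ[√-161].
Ramification test: 2 | -644. The prime 2 ramifies in K.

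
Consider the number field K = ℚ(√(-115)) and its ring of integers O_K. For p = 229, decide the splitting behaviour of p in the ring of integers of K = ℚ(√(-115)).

Since -115 ≡ 1 mod 4, the ring of integers is ℤ[(1+√-115)/2] with discriminant -115.
Since gcd(229, -115) = 1 the prime 229 does not ramify.
Legendre symbol by Euler's criterion: (-115/229) ≡ (-115)^114 ≡ 228 (mod 229), i.e. (-115/229) = -1.
d is a non-residue mod p, hence 229 remains inert in O_K.

inert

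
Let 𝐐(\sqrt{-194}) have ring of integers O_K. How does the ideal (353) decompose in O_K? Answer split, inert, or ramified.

d = -194 ≡ 2 (mod 4), so O_K = ℤ[√-194] and disc(K) = 4d = -776.
disc(K) = -776 is not divisible by 353; 353 is unramified.
Euler's criterion: (-194)^176 mod 353 = 1. Thus (-194|353) = 1.
(-194/353) = 1, so 353 splits.

splits completely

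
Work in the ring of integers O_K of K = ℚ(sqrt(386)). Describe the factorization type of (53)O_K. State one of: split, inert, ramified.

Since 386 ≢ 1 mod 4, the ring of integers is ℤ[√386] with discriminant 4·386 = 1544.
Since gcd(53, 1544) = 1 the prime 53 does not ramify.
(386/53) = 15^26 mod 53 = 1, giving Legendre symbol 1.
Legendre symbol 1 ⇒ 53 is split.

splits completely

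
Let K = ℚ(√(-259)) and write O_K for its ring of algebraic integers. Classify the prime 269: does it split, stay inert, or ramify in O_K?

Since -259 ≡ 1 mod 4, the ring of integers is ℤ[(1+√-259)/2] with discriminant -259.
269 ∤ -259, so 269 is unramified.
Euler's criterion: (-259)^134 mod 269 = 268. Thus (-259|269) = -1.
d is a non-residue mod p, hence 269 remains inert in O_K.

p is inert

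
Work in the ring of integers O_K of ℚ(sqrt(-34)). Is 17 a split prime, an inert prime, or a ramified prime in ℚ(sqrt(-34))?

d = -34 ≡ 2 (mod 4), so O_K = ℤ[√-34] and disc(K) = 4d = -136.
17 divides disc(K) = -136, so 17 ramifies.

ramified — (17) = 𝔭²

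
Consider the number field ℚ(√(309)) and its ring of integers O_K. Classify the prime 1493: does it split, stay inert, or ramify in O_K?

309 mod 4 = 1, hence disc K = 309 and O_K = ℤ[(1+√309)/2].
disc(K) = 309 is not divisible by 1493; 1493 is unramified.
Euler's criterion: 309^746 mod 1493 = 1. Thus (309|1493) = 1.
d is a quadratic residue mod p, hence 1493 splits in O_K.

split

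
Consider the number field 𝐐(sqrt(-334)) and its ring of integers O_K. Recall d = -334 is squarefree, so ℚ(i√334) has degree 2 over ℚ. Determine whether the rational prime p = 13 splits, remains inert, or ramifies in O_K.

split — (13) = 𝔭₁𝔭₂ with 𝔭₁ ≠ 𝔭₂

Since -334 ≢ 1 mod 4, the ring of integers is ℤ[√-334] with discriminant 4·(-334) = -1336.
disc(K) = -1336 is not divisible by 13; 13 is unramified.
Compute (-334/13) via Euler: 4^((13-1)/2) mod 13 = 1, so (-334/13) = 1.
Legendre symbol 1 ⇒ 13 is split.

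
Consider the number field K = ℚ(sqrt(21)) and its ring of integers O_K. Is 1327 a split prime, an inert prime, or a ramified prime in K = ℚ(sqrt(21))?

21 mod 4 = 1, hence disc K = 21 and O_K = ℤ[(1+√21)/2].
Since gcd(1327, 21) = 1 the prime 1327 does not ramify.
(21/1327) = 21^663 mod 1327 = 1, giving Legendre symbol 1.
(21/1327) = 1, so 1327 splits.

split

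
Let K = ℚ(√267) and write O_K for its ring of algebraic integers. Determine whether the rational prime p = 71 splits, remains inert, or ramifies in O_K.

Since 267 ≢ 1 mod 4, the ring of integers is ℤ[√267] with discriminant 4·267 = 1068.
disc(K) = 1068 is not divisible by 71; 71 is unramified.
(267/71) = 54^35 mod 71 = 1, giving Legendre symbol 1.
(267/71) = 1, so 71 splits.

71 splits in O_K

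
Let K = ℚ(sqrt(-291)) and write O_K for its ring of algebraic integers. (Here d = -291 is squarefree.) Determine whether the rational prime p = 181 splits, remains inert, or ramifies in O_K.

p is inert

-291 mod 4 = 1, hence disc K = -291 and O_K = ℤ[(1+√-291)/2].
Since gcd(181, -291) = 1 the prime 181 does not ramify.
Compute (-291/181) via Euler: 71^((181-1)/2) mod 181 = 180, so (-291/181) = -1.
Legendre symbol -1 ⇒ 181 is inert.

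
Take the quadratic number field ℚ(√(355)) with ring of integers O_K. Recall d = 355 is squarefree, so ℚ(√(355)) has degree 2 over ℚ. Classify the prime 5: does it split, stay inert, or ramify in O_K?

d = 355 ≡ 3 (mod 4), so O_K = ℤ[√355] and disc(K) = 4d = 1420.
5 divides disc(K) = 1420, so 5 ramifies.

ramifies in O_K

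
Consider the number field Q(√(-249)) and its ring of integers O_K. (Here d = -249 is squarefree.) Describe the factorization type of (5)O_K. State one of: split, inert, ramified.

Since -249 ≢ 1 mod 4, the ring of integers is ℤ[√-249] with discriminant 4·(-249) = -996.
Since gcd(5, -996) = 1 the prime 5 does not ramify.
Legendre symbol by Euler's criterion: (-249/5) ≡ (-249)^2 ≡ 1 (mod 5), i.e. (-249/5) = 1.
(-249/5) = 1, so 5 splits.

splits completely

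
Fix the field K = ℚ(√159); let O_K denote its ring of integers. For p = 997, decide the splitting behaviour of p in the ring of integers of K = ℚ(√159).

p splits

d = 159 ≡ 3 (mod 4), so O_K = ℤ[√159] and disc(K) = 4d = 636.
disc(K) = 636 is not divisible by 997; 997 is unramified.
Euler's criterion: 159^498 mod 997 = 1. Thus (159|997) = 1.
d is a quadratic residue mod p, hence 997 splits in O_K.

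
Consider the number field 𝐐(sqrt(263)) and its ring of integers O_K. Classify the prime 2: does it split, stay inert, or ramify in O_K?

d = 263 ≡ 3 (mod 4), so O_K = ℤ[√263] and disc(K) = 4d = 1052.
disc(K) = 1052 = 2·526, so p = 2 is ramified.

ramifies in O_K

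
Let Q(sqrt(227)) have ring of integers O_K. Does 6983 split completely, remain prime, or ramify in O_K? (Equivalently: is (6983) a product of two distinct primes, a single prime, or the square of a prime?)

6983 remains inert

Since 227 ≢ 1 mod 4, the ring of integers is ℤ[√227] with discriminant 4·227 = 908.
6983 ∤ 908, so 6983 is unramified.
Legendre symbol by Euler's criterion: (227/6983) ≡ 227^3491 ≡ 6982 (mod 6983), i.e. (227/6983) = -1.
(227/6983) = -1, so 6983 is inert.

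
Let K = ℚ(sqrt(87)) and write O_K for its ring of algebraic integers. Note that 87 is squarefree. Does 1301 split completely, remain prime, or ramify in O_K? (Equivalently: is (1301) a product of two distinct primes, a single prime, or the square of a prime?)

p is inert

Since 87 ≢ 1 mod 4, the ring of integers is ℤ[√87] with discriminant 4·87 = 348.
disc(K) = 348 is not divisible by 1301; 1301 is unramified.
Compute (87/1301) via Euler: 87^((1301-1)/2) mod 1301 = 1300, so (87/1301) = -1.
(87/1301) = -1, so 1301 is inert.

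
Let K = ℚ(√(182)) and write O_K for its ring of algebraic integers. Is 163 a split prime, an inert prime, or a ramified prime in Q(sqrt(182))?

d = 182 ≡ 2 (mod 4), so O_K = ℤ[√182] and disc(K) = 4d = 728.
Since gcd(163, 728) = 1 the prime 163 does not ramify.
Legendre symbol by Euler's criterion: (182/163) ≡ 182^81 ≡ 162 (mod 163), i.e. (182/163) = -1.
Legendre symbol -1 ⇒ 163 is inert.

p is inert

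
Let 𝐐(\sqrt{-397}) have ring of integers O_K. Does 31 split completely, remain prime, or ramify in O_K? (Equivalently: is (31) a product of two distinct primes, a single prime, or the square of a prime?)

d = -397 ≡ 3 (mod 4), so O_K = ℤ[√-397] and disc(K) = 4d = -1588.
Since gcd(31, -1588) = 1 the prime 31 does not ramify.
Compute (-397/31) via Euler: 6^((31-1)/2) mod 31 = 30, so (-397/31) = -1.
d is a non-residue mod p, hence 31 remains inert in O_K.

inert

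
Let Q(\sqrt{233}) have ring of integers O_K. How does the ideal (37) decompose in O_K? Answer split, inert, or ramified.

split — (37) = 𝔭₁𝔭₂ with 𝔭₁ ≠ 𝔭₂

Since 233 ≡ 1 mod 4, the ring of integers is ℤ[(1+√233)/2] with discriminant 233.
37 ∤ 233, so 37 is unramified.
(233/37) = 11^18 mod 37 = 1, giving Legendre symbol 1.
d is a quadratic residue mod p, hence 37 splits in O_K.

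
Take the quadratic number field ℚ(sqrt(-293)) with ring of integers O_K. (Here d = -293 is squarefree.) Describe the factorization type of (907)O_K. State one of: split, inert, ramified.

p splits

d = -293 ≡ 3 (mod 4), so O_K = ℤ[√-293] and disc(K) = 4d = -1172.
907 ∤ -1172, so 907 is unramified.
Euler's criterion: (-293)^453 mod 907 = 1. Thus (-293|907) = 1.
d is a quadratic residue mod p, hence 907 splits in O_K.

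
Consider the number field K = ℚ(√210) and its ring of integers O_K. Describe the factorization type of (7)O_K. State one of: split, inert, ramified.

ramified

d = 210 ≡ 2 (mod 4), so O_K = ℤ[√210] and disc(K) = 4d = 840.
7 divides disc(K) = 840, so 7 ramifies.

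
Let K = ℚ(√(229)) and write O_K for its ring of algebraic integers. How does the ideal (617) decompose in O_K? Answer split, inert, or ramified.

617 splits in O_K

d = 229 ≡ 1 (mod 4), so O_K = ℤ[(1+√229)/2] and disc(K) = d = 229.
Since gcd(617, 229) = 1 the prime 617 does not ramify.
(229/617) = 229^308 mod 617 = 1, giving Legendre symbol 1.
Legendre symbol 1 ⇒ 617 is split.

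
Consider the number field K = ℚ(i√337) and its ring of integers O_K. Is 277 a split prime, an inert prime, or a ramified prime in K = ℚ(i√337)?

277 remains inert

-337 mod 4 = 3, hence disc K = 4·(-337) = -1348 and O_K = ℤ[√-337].
Since gcd(277, -1348) = 1 the prime 277 does not ramify.
(-337/277) = 217^138 mod 277 = 276, giving Legendre symbol -1.
d is a non-residue mod p, hence 277 remains inert in O_K.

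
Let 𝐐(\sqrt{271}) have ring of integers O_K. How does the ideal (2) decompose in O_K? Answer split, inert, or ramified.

d = 271 ≡ 3 (mod 4), so O_K = ℤ[√271] and disc(K) = 4d = 1084.
Ramification test: 2 | 1084. The prime 2 ramifies in K.

ramified — (2) = 𝔭²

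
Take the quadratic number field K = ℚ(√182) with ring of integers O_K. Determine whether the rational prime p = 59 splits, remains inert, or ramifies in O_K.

splits completely

182 mod 4 = 2, hence disc K = 4·182 = 728 and O_K = ℤ[√182].
59 ∤ 728, so 59 is unramified.
(182/59) = 5^29 mod 59 = 1, giving Legendre symbol 1.
Legendre symbol 1 ⇒ 59 is split.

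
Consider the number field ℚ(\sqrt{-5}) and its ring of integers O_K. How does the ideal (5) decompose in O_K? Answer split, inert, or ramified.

d = -5 ≡ 3 (mod 4), so O_K = ℤ[√-5] and disc(K) = 4d = -20.
Ramification test: 5 | -20. The prime 5 ramifies in K.

ramified — (5) = 𝔭²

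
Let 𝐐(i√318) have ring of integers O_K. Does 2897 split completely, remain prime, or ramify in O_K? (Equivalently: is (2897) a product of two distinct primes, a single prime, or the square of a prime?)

split

d = -318 ≡ 2 (mod 4), so O_K = ℤ[√-318] and disc(K) = 4d = -1272.
Since gcd(2897, -1272) = 1 the prime 2897 does not ramify.
Compute (-318/2897) via Euler: 2579^((2897-1)/2) mod 2897 = 1, so (-318/2897) = 1.
(-318/2897) = 1, so 2897 splits.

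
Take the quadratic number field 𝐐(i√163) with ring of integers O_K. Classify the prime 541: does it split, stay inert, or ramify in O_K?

-163 mod 4 = 1, hence disc K = -163 and O_K = ℤ[(1+√-163)/2].
541 ∤ -163, so 541 is unramified.
Compute (-163/541) via Euler: 378^((541-1)/2) mod 541 = 540, so (-163/541) = -1.
d is a non-residue mod p, hence 541 remains inert in O_K.

inert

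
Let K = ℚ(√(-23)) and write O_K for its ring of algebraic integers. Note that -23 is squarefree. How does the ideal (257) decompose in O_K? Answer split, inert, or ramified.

splits completely

Since -23 ≡ 1 mod 4, the ring of integers is ℤ[(1+√-23)/2] with discriminant -23.
disc(K) = -23 is not divisible by 257; 257 is unramified.
Legendre symbol by Euler's criterion: (-23/257) ≡ (-23)^128 ≡ 1 (mod 257), i.e. (-23/257) = 1.
Legendre symbol 1 ⇒ 257 is split.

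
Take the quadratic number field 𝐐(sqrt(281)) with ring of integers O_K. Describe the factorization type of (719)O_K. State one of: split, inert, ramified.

split

281 mod 4 = 1, hence disc K = 281 and O_K = ℤ[(1+√281)/2].
disc(K) = 281 is not divisible by 719; 719 is unramified.
(281/719) = 281^359 mod 719 = 1, giving Legendre symbol 1.
d is a quadratic residue mod p, hence 719 splits in O_K.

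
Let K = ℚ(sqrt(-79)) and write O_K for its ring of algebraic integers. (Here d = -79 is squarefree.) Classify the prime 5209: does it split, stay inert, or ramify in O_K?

d = -79 ≡ 1 (mod 4), so O_K = ℤ[(1+√-79)/2] and disc(K) = d = -79.
disc(K) = -79 is not divisible by 5209; 5209 is unramified.
Compute (-79/5209) via Euler: 5130^((5209-1)/2) mod 5209 = 5208, so (-79/5209) = -1.
d is a non-residue mod p, hence 5209 remains inert in O_K.

inert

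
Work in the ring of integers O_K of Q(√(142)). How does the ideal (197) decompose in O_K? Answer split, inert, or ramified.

Since 142 ≢ 1 mod 4, the ring of integers is ℤ[√142] with discriminant 4·142 = 568.
disc(K) = 568 is not divisible by 197; 197 is unramified.
Legendre symbol by Euler's criterion: (142/197) ≡ 142^98 ≡ 1 (mod 197), i.e. (142/197) = 1.
d is a quadratic residue mod p, hence 197 splits in O_K.

split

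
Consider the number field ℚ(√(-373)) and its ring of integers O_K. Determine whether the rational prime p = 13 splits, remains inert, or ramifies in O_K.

d = -373 ≡ 3 (mod 4), so O_K = ℤ[√-373] and disc(K) = 4d = -1492.
disc(K) = -1492 is not divisible by 13; 13 is unramified.
Euler's criterion: (-373)^6 mod 13 = 1. Thus (-373|13) = 1.
d is a quadratic residue mod p, hence 13 splits in O_K.

p splits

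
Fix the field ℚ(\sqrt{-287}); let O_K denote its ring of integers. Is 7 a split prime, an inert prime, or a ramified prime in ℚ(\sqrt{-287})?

ramifies in O_K

Since -287 ≡ 1 mod 4, the ring of integers is ℤ[(1+√-287)/2] with discriminant -287.
disc(K) = -287 = 7·(-41), so p = 7 is ramified.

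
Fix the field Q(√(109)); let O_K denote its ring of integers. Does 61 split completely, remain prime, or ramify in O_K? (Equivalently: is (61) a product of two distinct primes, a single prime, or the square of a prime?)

p splits

Since 109 ≡ 1 mod 4, the ring of integers is ℤ[(1+√109)/2] with discriminant 109.
disc(K) = 109 is not divisible by 61; 61 is unramified.
Compute (109/61) via Euler: 48^((61-1)/2) mod 61 = 1, so (109/61) = 1.
Legendre symbol 1 ⇒ 61 is split.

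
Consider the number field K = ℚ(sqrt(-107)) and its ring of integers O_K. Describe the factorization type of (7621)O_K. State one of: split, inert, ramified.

Since -107 ≡ 1 mod 4, the ring of integers is ℤ[(1+√-107)/2] with discriminant -107.
disc(K) = -107 is not divisible by 7621; 7621 is unramified.
(-107/7621) = 7514^3810 mod 7621 = 7620, giving Legendre symbol -1.
d is a non-residue mod p, hence 7621 remains inert in O_K.

inert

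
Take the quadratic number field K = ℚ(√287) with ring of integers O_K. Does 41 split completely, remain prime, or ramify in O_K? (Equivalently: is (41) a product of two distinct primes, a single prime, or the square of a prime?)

d = 287 ≡ 3 (mod 4), so O_K = ℤ[√287] and disc(K) = 4d = 1148.
Ramification test: 41 | 1148. The prime 41 ramifies in K.

ramified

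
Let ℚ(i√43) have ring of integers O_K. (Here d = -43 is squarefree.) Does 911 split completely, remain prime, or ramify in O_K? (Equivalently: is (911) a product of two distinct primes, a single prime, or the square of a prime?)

remains prime (inert)

Since -43 ≡ 1 mod 4, the ring of integers is ℤ[(1+√-43)/2] with discriminant -43.
911 ∤ -43, so 911 is unramified.
Compute (-43/911) via Euler: 868^((911-1)/2) mod 911 = 910, so (-43/911) = -1.
(-43/911) = -1, so 911 is inert.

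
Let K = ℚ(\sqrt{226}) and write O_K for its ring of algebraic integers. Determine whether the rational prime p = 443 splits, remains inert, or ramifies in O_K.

remains prime (inert)

d = 226 ≡ 2 (mod 4), so O_K = ℤ[√226] and disc(K) = 4d = 904.
Since gcd(443, 904) = 1 the prime 443 does not ramify.
Legendre symbol by Euler's criterion: (226/443) ≡ 226^221 ≡ 442 (mod 443), i.e. (226/443) = -1.
d is a non-residue mod p, hence 443 remains inert in O_K.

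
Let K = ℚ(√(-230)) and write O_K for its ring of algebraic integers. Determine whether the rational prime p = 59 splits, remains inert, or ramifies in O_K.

-230 mod 4 = 2, hence disc K = 4·(-230) = -920 and O_K = ℤ[√-230].
Since gcd(59, -920) = 1 the prime 59 does not ramify.
Legendre symbol by Euler's criterion: (-230/59) ≡ (-230)^29 ≡ 58 (mod 59), i.e. (-230/59) = -1.
d is a non-residue mod p, hence 59 remains inert in O_K.

p is inert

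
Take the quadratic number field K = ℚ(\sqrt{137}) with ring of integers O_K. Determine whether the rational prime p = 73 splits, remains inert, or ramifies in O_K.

d = 137 ≡ 1 (mod 4), so O_K = ℤ[(1+√137)/2] and disc(K) = d = 137.
73 ∤ 137, so 73 is unramified.
Compute (137/73) via Euler: 64^((73-1)/2) mod 73 = 1, so (137/73) = 1.
(137/73) = 1, so 73 splits.

73 splits in O_K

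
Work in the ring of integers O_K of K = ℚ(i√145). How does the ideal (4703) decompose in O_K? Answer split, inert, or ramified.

p splits

d = -145 ≡ 3 (mod 4), so O_K = ℤ[√-145] and disc(K) = 4d = -580.
Since gcd(4703, -580) = 1 the prime 4703 does not ramify.
Compute (-145/4703) via Euler: 4558^((4703-1)/2) mod 4703 = 1, so (-145/4703) = 1.
(-145/4703) = 1, so 4703 splits.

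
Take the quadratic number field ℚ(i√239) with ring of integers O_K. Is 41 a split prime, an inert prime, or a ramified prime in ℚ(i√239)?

d = -239 ≡ 1 (mod 4), so O_K = ℤ[(1+√-239)/2] and disc(K) = d = -239.
Since gcd(41, -239) = 1 the prime 41 does not ramify.
Legendre symbol by Euler's criterion: (-239/41) ≡ (-239)^20 ≡ 40 (mod 41), i.e. (-239/41) = -1.
Legendre symbol -1 ⇒ 41 is inert.

remains prime (inert)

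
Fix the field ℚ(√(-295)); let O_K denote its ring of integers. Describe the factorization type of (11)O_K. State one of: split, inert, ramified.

Since -295 ≡ 1 mod 4, the ring of integers is ℤ[(1+√-295)/2] with discriminant -295.
disc(K) = -295 is not divisible by 11; 11 is unramified.
Euler's criterion: (-295)^5 mod 11 = 10. Thus (-295|11) = -1.
Legendre symbol -1 ⇒ 11 is inert.

inert — (11) stays prime in O_K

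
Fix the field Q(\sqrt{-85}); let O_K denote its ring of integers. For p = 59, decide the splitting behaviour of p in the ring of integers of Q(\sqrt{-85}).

remains prime (inert)

d = -85 ≡ 3 (mod 4), so O_K = ℤ[√-85] and disc(K) = 4d = -340.
Since gcd(59, -340) = 1 the prime 59 does not ramify.
(-85/59) = 33^29 mod 59 = 58, giving Legendre symbol -1.
(-85/59) = -1, so 59 is inert.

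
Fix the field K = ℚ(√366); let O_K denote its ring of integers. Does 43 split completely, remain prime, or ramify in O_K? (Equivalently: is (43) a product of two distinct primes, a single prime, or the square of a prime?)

d = 366 ≡ 2 (mod 4), so O_K = ℤ[√366] and disc(K) = 4d = 1464.
Since gcd(43, 1464) = 1 the prime 43 does not ramify.
(366/43) = 22^21 mod 43 = 42, giving Legendre symbol -1.
Legendre symbol -1 ⇒ 43 is inert.

43 remains inert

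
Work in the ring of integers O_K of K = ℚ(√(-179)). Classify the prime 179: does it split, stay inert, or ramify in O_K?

ramified

d = -179 ≡ 1 (mod 4), so O_K = ℤ[(1+√-179)/2] and disc(K) = d = -179.
Ramification test: 179 | -179. The prime 179 ramifies in K.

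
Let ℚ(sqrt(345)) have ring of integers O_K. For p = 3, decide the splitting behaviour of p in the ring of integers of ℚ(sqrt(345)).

345 mod 4 = 1, hence disc K = 345 and O_K = ℤ[(1+√345)/2].
Ramification test: 3 | 345. The prime 3 ramifies in K.

ramified — (3) = 𝔭²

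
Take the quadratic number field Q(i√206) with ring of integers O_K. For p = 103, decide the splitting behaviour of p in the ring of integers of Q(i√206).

ramified

-206 mod 4 = 2, hence disc K = 4·(-206) = -824 and O_K = ℤ[√-206].
Ramification test: 103 | -824. The prime 103 ramifies in K.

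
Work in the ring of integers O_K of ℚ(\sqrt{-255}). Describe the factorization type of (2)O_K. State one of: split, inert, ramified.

-255 mod 4 = 1, hence disc K = -255 and O_K = ℤ[(1+√-255)/2].
disc(K) = -255 is not divisible by 2; 2 is unramified.
Checking d mod 8: -255 ≡ 1. Hence 2 is split in O_K.

p splits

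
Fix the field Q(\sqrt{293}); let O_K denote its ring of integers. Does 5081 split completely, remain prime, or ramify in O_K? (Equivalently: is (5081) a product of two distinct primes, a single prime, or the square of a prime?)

Since 293 ≡ 1 mod 4, the ring of integers is ℤ[(1+√293)/2] with discriminant 293.
disc(K) = 293 is not divisible by 5081; 5081 is unramified.
Euler's criterion: 293^2540 mod 5081 = 1. Thus (293|5081) = 1.
d is a quadratic residue mod p, hence 5081 splits in O_K.

split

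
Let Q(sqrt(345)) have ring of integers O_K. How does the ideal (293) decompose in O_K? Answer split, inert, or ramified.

d = 345 ≡ 1 (mod 4), so O_K = ℤ[(1+√345)/2] and disc(K) = d = 345.
293 ∤ 345, so 293 is unramified.
(345/293) = 52^146 mod 293 = 292, giving Legendre symbol -1.
d is a non-residue mod p, hence 293 remains inert in O_K.

293 remains inert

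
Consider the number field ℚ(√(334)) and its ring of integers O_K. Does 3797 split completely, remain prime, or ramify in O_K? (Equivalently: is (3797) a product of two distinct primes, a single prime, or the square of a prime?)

split

334 mod 4 = 2, hence disc K = 4·334 = 1336 and O_K = ℤ[√334].
disc(K) = 1336 is not divisible by 3797; 3797 is unramified.
(334/3797) = 334^1898 mod 3797 = 1, giving Legendre symbol 1.
(334/3797) = 1, so 3797 splits.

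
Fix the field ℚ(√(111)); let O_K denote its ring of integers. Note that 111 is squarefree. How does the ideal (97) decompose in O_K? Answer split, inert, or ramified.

inert — (97) stays prime in O_K

111 mod 4 = 3, hence disc K = 4·111 = 444 and O_K = ℤ[√111].
97 ∤ 444, so 97 is unramified.
Euler's criterion: 111^48 mod 97 = 96. Thus (111|97) = -1.
Legendre symbol -1 ⇒ 97 is inert.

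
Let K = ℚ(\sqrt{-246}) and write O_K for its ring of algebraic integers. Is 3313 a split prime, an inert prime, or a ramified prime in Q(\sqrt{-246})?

split

Since -246 ≢ 1 mod 4, the ring of integers is ℤ[√-246] with discriminant 4·(-246) = -984.
Since gcd(3313, -984) = 1 the prime 3313 does not ramify.
Legendre symbol by Euler's criterion: (-246/3313) ≡ (-246)^1656 ≡ 1 (mod 3313), i.e. (-246/3313) = 1.
Legendre symbol 1 ⇒ 3313 is split.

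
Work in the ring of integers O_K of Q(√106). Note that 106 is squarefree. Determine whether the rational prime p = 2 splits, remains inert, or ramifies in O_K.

ramifies in O_K

d = 106 ≡ 2 (mod 4), so O_K = ℤ[√106] and disc(K) = 4d = 424.
disc(K) = 424 = 2·212, so p = 2 is ramified.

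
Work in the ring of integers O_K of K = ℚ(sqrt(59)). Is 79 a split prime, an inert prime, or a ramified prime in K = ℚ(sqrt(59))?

d = 59 ≡ 3 (mod 4), so O_K = ℤ[√59] and disc(K) = 4d = 236.
disc(K) = 236 is not divisible by 79; 79 is unramified.
Euler's criterion: 59^39 mod 79 = 78. Thus (59|79) = -1.
(59/79) = -1, so 79 is inert.

inert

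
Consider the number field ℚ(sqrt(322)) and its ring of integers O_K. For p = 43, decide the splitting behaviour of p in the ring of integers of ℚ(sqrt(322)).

d = 322 ≡ 2 (mod 4), so O_K = ℤ[√322] and disc(K) = 4d = 1288.
Since gcd(43, 1288) = 1 the prime 43 does not ramify.
Compute (322/43) via Euler: 21^((43-1)/2) mod 43 = 1, so (322/43) = 1.
(322/43) = 1, so 43 splits.

split — (43) = 𝔭₁𝔭₂ with 𝔭₁ ≠ 𝔭₂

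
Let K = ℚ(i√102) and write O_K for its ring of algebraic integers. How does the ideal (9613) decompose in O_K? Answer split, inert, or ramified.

Since -102 ≢ 1 mod 4, the ring of integers is ℤ[√-102] with discriminant 4·(-102) = -408.
disc(K) = -408 is not divisible by 9613; 9613 is unramified.
Euler's criterion: (-102)^4806 mod 9613 = 9612. Thus (-102|9613) = -1.
(-102/9613) = -1, so 9613 is inert.

inert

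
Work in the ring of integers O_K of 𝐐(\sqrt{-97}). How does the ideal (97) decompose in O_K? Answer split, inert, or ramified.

-97 mod 4 = 3, hence disc K = 4·(-97) = -388 and O_K = ℤ[√-97].
97 divides disc(K) = -388, so 97 ramifies.

ramified — (97) = 𝔭²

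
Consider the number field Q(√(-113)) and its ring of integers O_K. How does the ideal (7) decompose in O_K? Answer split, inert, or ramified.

Since -113 ≢ 1 mod 4, the ring of integers is ℤ[√-113] with discriminant 4·(-113) = -452.
disc(K) = -452 is not divisible by 7; 7 is unramified.
(-113/7) = 6^3 mod 7 = 6, giving Legendre symbol -1.
d is a non-residue mod p, hence 7 remains inert in O_K.

inert — (7) stays prime in O_K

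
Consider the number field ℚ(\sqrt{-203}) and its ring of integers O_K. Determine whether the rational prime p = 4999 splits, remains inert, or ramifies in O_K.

remains prime (inert)

Since -203 ≡ 1 mod 4, the ring of integers is ℤ[(1+√-203)/2] with discriminant -203.
4999 ∤ -203, so 4999 is unramified.
Compute (-203/4999) via Euler: 4796^((4999-1)/2) mod 4999 = 4998, so (-203/4999) = -1.
Legendre symbol -1 ⇒ 4999 is inert.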